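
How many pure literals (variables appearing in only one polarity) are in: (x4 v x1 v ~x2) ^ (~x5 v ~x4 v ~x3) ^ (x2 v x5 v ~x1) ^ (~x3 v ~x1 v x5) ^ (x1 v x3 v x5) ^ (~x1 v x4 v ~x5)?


A pure literal appears in only one polarity across all clauses.
No pure literals found.
Count = 0.

0


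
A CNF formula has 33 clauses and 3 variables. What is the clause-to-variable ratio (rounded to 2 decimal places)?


Clause-to-variable ratio = clauses / variables.
33 / 3 = 11.0.

11.0


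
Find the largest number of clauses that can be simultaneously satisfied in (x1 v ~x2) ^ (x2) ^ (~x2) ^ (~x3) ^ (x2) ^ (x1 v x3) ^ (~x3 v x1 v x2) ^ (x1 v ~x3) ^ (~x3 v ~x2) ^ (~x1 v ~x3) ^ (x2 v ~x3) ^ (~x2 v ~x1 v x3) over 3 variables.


Enumerate all 8 truth assignments.
For each, count how many of the 12 clauses are satisfied.
The formula is not fully satisfiable, so the maximum is below 12.
Maximum simultaneously satisfiable clauses = 10.

10


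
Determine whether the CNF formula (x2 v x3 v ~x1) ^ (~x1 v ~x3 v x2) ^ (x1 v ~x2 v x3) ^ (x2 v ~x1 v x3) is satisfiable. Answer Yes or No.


Check all 8 possible truth assignments.
Number of satisfying assignments found: 5.
The formula is satisfiable.

Yes


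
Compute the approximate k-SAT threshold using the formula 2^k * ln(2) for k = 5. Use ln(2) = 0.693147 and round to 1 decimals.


Using the asymptotic formula: threshold ~ 2^k * ln(2).
2^5 = 32.
32 * 0.693147 = 22.2.

22.2


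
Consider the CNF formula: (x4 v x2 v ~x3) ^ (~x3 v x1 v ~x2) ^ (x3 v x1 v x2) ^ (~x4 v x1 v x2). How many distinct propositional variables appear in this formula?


Identify each distinct variable in the formula.
Variables found: x1, x2, x3, x4.
Total distinct variables = 4.

4


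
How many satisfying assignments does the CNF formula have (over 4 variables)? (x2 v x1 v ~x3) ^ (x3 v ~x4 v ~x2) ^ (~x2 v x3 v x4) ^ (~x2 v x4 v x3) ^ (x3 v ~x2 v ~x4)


Enumerate all 16 truth assignments over 4 variables.
Test each against every clause.
Satisfying assignments found: 10.

10


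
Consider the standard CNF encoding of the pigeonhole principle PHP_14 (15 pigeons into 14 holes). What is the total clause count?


The PHP encoding has two parts:
1) At-least-one-hole clauses: 15 (one per pigeon, each with 14 literals).
2) At-most-one-pigeon-per-hole clauses: 14 holes * C(15,2) = 14 * 105 = 1470.
Total clauses = 15 + 1470 = 1485.

1485


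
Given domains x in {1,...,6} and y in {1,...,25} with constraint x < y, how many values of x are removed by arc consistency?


For the constraint x < y, x needs a supporting value in y's domain.
x can be at most 24 (one less than y's maximum).
Valid x values from domain: 6 out of 6.
Pruned = 6 - 6 = 0.

0


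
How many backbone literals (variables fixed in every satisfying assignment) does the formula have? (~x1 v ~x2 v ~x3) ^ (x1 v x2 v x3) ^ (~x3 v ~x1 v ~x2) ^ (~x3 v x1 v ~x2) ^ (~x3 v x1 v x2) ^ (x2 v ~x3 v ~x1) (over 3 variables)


Find all satisfying assignments: 3 model(s).
Check which variables have the same value in every model.
Fixed variables: x3=F.
Backbone size = 1.

1


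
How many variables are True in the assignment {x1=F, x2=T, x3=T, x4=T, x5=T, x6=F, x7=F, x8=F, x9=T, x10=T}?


The weight is the number of variables assigned True.
True variables: x2, x3, x4, x5, x9, x10.
Weight = 6.

6


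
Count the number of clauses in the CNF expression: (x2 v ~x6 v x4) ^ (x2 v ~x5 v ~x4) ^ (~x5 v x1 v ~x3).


Each group enclosed in parentheses joined by ^ is one clause.
Counting the conjuncts: 3 clauses.

3


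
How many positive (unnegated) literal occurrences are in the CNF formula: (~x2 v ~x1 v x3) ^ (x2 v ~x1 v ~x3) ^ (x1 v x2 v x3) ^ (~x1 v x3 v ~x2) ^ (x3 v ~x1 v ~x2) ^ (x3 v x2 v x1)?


Scan each clause for unnegated literals.
Clause 1: 1 positive; Clause 2: 1 positive; Clause 3: 3 positive; Clause 4: 1 positive; Clause 5: 1 positive; Clause 6: 3 positive.
Total positive literal occurrences = 10.

10


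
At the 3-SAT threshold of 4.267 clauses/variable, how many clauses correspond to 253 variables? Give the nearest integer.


The 3-SAT phase transition occurs at approximately 4.267 clauses per variable.
m = 4.267 * 253 = 1079.551.
Rounded to nearest integer: 1080.

1080


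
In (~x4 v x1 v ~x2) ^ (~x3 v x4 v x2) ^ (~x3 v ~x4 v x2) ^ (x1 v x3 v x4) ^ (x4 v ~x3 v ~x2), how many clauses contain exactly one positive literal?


A definite clause has exactly one positive literal.
Clause 1: 1 positive -> definite
Clause 2: 2 positive -> not definite
Clause 3: 1 positive -> definite
Clause 4: 3 positive -> not definite
Clause 5: 1 positive -> definite
Definite clause count = 3.

3


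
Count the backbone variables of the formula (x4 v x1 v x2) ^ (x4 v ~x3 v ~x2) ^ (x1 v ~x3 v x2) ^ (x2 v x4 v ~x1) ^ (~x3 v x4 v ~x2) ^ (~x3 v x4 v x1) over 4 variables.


Find all satisfying assignments: 9 model(s).
Check which variables have the same value in every model.
No variable is fixed across all models.
Backbone size = 0.

0


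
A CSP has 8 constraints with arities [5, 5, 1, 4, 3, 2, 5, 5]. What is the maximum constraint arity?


The arities are: 5, 5, 1, 4, 3, 2, 5, 5.
Scan for the maximum value.
Maximum arity = 5.

5


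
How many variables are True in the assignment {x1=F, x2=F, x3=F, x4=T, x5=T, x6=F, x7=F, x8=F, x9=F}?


The weight is the number of variables assigned True.
True variables: x4, x5.
Weight = 2.

2


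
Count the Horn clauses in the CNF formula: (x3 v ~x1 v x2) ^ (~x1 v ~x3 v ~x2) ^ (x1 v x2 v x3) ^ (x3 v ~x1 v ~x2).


A Horn clause has at most one positive literal.
Clause 1: 2 positive lit(s) -> not Horn
Clause 2: 0 positive lit(s) -> Horn
Clause 3: 3 positive lit(s) -> not Horn
Clause 4: 1 positive lit(s) -> Horn
Total Horn clauses = 2.

2


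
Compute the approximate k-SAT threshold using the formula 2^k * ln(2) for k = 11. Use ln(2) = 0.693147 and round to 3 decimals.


Using the asymptotic formula: threshold ~ 2^k * ln(2).
2^11 = 2048.
2048 * 0.693147 = 1419.565.

1419.565


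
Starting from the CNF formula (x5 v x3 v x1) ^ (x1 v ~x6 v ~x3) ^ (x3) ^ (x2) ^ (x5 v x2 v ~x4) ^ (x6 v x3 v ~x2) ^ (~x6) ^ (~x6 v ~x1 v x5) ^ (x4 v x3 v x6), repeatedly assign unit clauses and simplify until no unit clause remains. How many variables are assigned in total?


Unit propagation repeatedly assigns the literal in any unit clause, then simplifies.
Assignments in order: x3 = T, x2 = T, x6 = F.
No further unit clauses remain.
Total variables assigned = 3.

3


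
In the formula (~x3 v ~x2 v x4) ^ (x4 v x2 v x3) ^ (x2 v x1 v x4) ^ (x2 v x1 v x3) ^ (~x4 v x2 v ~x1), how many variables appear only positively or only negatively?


A pure literal appears in only one polarity across all clauses.
No pure literals found.
Count = 0.

0


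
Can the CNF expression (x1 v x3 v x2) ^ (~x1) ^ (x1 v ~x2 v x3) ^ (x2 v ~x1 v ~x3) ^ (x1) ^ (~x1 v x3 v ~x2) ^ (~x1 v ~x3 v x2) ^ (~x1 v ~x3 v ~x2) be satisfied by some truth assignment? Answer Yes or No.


Check all 8 possible truth assignments.
Number of satisfying assignments found: 0.
The formula is unsatisfiable.

No


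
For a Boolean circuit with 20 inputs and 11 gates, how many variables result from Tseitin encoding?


The Tseitin transformation introduces one auxiliary variable per gate.
Total variables = inputs + gates = 20 + 11 = 31.

31


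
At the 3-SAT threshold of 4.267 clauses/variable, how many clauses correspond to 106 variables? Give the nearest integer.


The 3-SAT phase transition occurs at approximately 4.267 clauses per variable.
m = 4.267 * 106 = 452.302.
Rounded to nearest integer: 452.

452


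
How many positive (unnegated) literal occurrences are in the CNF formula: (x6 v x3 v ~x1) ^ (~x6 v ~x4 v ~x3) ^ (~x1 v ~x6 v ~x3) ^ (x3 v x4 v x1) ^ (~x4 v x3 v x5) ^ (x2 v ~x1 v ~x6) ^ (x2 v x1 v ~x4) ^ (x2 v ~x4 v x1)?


Scan each clause for unnegated literals.
Clause 1: 2 positive; Clause 2: 0 positive; Clause 3: 0 positive; Clause 4: 3 positive; Clause 5: 2 positive; Clause 6: 1 positive; Clause 7: 2 positive; Clause 8: 2 positive.
Total positive literal occurrences = 12.

12


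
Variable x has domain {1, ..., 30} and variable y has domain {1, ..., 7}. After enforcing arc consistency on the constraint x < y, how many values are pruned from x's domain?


For the constraint x < y, x needs a supporting value in y's domain.
x can be at most 6 (one less than y's maximum).
Valid x values from domain: 6 out of 30.
Pruned = 30 - 6 = 24.

24


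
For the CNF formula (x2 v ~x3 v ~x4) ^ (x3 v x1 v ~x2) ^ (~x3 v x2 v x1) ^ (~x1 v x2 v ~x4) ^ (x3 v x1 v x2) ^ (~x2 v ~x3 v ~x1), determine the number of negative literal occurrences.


Scan each clause for negated literals.
Clause 1: 2 negative; Clause 2: 1 negative; Clause 3: 1 negative; Clause 4: 2 negative; Clause 5: 0 negative; Clause 6: 3 negative.
Total negative literal occurrences = 9.

9


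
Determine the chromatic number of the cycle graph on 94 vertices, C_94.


A cycle on an even number of vertices is bipartite: alternate two colors around the cycle.
Since 94 is even, two colors suffice, and at least two are needed because the graph has edges.
Chromatic number = 2.

2


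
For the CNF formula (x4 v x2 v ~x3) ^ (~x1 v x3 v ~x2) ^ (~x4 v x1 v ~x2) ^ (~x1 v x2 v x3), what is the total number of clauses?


Each group enclosed in parentheses joined by ^ is one clause.
Counting the conjuncts: 4 clauses.

4


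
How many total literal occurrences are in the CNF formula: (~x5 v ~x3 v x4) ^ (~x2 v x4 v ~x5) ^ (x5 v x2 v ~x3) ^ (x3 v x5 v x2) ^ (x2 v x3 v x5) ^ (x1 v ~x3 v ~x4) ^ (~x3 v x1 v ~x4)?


Clause lengths: 3, 3, 3, 3, 3, 3, 3.
Sum = 3 + 3 + 3 + 3 + 3 + 3 + 3 = 21.

21


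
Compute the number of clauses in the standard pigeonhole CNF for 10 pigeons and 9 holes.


The PHP encoding has two parts:
1) At-least-one-hole clauses: 10 (one per pigeon, each with 9 literals).
2) At-most-one-pigeon-per-hole clauses: 9 holes * C(10,2) = 9 * 45 = 405.
Total clauses = 10 + 405 = 415.

415


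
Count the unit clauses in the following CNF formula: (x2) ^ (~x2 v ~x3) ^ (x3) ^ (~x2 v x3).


A unit clause contains exactly one literal.
Unit clauses found: (x2), (x3).
Count = 2.

2


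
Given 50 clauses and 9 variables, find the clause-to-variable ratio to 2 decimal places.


Clause-to-variable ratio = clauses / variables.
50 / 9 = 5.56.

5.56


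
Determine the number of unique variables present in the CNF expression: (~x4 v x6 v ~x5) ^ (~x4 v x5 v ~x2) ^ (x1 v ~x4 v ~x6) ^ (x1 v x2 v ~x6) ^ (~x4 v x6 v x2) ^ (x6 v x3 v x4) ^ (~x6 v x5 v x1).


Identify each distinct variable in the formula.
Variables found: x1, x2, x3, x4, x5, x6.
Total distinct variables = 6.

6


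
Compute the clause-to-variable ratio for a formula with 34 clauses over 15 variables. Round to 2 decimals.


Clause-to-variable ratio = clauses / variables.
34 / 15 = 2.27.

2.27


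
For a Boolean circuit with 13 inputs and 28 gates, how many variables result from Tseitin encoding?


The Tseitin transformation introduces one auxiliary variable per gate.
Total variables = inputs + gates = 13 + 28 = 41.

41


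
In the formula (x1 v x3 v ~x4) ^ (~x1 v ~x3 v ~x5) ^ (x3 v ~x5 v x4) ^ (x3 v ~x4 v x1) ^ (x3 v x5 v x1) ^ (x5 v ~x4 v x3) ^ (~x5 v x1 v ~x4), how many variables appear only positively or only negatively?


A pure literal appears in only one polarity across all clauses.
No pure literals found.
Count = 0.

0


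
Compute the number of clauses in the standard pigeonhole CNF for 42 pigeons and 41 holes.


The PHP encoding has two parts:
1) At-least-one-hole clauses: 42 (one per pigeon, each with 41 literals).
2) At-most-one-pigeon-per-hole clauses: 41 holes * C(42,2) = 41 * 861 = 35301.
Total clauses = 42 + 35301 = 35343.

35343


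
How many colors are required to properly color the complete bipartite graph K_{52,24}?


K_{52,24} is bipartite by definition: the two parts are independent sets, with every edge crossing between them.
Color all vertices in one part with color 1 and all vertices in the other part with color 2.
Since the graph has at least one edge, one color does not suffice.
Chromatic number = 2.

2


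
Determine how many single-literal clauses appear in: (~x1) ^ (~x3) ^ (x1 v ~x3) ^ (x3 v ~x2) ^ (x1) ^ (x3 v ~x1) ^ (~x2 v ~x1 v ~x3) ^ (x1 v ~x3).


A unit clause contains exactly one literal.
Unit clauses found: (~x1), (~x3), (x1).
Count = 3.

3


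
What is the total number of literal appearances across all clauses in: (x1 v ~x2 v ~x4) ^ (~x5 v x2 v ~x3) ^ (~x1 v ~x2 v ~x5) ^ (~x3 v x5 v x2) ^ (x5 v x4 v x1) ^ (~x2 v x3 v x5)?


Clause lengths: 3, 3, 3, 3, 3, 3.
Sum = 3 + 3 + 3 + 3 + 3 + 3 = 18.

18


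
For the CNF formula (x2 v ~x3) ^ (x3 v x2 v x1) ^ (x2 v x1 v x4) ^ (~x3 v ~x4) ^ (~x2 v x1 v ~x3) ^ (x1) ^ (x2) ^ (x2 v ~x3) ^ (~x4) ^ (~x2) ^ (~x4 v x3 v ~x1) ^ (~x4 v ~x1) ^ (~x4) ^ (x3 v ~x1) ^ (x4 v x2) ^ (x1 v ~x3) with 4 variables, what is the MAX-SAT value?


Enumerate all 16 truth assignments.
For each, count how many of the 16 clauses are satisfied.
The formula is not fully satisfiable, so the maximum is below 16.
Maximum simultaneously satisfiable clauses = 15.

15


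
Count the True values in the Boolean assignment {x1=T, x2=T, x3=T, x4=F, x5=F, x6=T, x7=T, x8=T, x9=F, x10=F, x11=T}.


The weight is the number of variables assigned True.
True variables: x1, x2, x3, x6, x7, x8, x11.
Weight = 7.

7


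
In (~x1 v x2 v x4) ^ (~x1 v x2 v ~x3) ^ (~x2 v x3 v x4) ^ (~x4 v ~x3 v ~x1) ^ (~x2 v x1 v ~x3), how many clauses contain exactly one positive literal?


A definite clause has exactly one positive literal.
Clause 1: 2 positive -> not definite
Clause 2: 1 positive -> definite
Clause 3: 2 positive -> not definite
Clause 4: 0 positive -> not definite
Clause 5: 1 positive -> definite
Definite clause count = 2.

2


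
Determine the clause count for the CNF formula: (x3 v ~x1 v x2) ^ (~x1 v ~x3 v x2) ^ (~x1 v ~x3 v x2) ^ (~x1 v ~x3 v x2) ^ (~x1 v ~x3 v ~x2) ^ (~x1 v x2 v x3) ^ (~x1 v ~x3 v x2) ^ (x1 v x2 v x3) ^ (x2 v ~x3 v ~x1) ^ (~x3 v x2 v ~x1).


Each group enclosed in parentheses joined by ^ is one clause.
Counting the conjuncts: 10 clauses.

10


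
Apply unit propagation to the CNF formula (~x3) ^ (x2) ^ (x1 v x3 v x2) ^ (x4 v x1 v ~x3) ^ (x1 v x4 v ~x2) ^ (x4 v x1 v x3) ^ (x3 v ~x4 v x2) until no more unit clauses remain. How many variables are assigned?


Unit propagation repeatedly assigns the literal in any unit clause, then simplifies.
Assignments in order: x3 = F, x2 = T.
No further unit clauses remain.
Total variables assigned = 2.

2


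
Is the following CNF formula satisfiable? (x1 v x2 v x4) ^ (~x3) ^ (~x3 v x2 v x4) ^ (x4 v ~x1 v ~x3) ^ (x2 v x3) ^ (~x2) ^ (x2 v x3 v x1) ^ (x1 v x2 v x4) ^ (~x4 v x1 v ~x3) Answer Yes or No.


Check all 16 possible truth assignments.
Number of satisfying assignments found: 0.
The formula is unsatisfiable.

No


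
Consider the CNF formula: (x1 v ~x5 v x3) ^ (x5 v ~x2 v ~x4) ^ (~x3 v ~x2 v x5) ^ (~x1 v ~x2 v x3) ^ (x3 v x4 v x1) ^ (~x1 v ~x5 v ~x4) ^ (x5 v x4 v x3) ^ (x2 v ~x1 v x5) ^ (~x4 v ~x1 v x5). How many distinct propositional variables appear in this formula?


Identify each distinct variable in the formula.
Variables found: x1, x2, x3, x4, x5.
Total distinct variables = 5.

5


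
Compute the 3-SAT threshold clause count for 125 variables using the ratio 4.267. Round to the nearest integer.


The 3-SAT phase transition occurs at approximately 4.267 clauses per variable.
m = 4.267 * 125 = 533.375.
Rounded to nearest integer: 533.

533


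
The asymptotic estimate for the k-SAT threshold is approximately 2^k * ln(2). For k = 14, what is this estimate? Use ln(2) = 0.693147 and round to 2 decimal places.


Using the asymptotic formula: threshold ~ 2^k * ln(2).
2^14 = 16384.
16384 * 0.693147 = 11356.52.

11356.52


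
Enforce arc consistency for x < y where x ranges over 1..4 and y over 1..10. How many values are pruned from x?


For the constraint x < y, x needs a supporting value in y's domain.
x can be at most 9 (one less than y's maximum).
Valid x values from domain: 4 out of 4.
Pruned = 4 - 4 = 0.

0


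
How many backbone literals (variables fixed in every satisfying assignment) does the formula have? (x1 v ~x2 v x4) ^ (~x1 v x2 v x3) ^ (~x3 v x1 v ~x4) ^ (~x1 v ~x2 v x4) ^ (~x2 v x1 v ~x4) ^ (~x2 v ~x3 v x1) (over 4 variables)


Find all satisfying assignments: 7 model(s).
Check which variables have the same value in every model.
No variable is fixed across all models.
Backbone size = 0.

0


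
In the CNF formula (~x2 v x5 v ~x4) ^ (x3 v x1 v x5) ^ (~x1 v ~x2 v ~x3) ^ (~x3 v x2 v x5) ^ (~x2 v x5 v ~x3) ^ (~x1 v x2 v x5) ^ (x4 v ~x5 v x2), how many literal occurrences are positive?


Scan each clause for unnegated literals.
Clause 1: 1 positive; Clause 2: 3 positive; Clause 3: 0 positive; Clause 4: 2 positive; Clause 5: 1 positive; Clause 6: 2 positive; Clause 7: 2 positive.
Total positive literal occurrences = 11.

11


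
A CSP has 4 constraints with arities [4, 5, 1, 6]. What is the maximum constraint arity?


The arities are: 4, 5, 1, 6.
Scan for the maximum value.
Maximum arity = 6.

6


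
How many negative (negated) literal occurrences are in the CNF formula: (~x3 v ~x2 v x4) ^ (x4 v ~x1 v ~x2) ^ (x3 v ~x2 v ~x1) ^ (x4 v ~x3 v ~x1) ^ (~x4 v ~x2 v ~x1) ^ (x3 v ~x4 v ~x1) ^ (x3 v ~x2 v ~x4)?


Scan each clause for negated literals.
Clause 1: 2 negative; Clause 2: 2 negative; Clause 3: 2 negative; Clause 4: 2 negative; Clause 5: 3 negative; Clause 6: 2 negative; Clause 7: 2 negative.
Total negative literal occurrences = 15.

15


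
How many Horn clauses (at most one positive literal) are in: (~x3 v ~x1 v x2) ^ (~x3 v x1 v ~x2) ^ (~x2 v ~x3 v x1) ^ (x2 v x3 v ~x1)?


A Horn clause has at most one positive literal.
Clause 1: 1 positive lit(s) -> Horn
Clause 2: 1 positive lit(s) -> Horn
Clause 3: 1 positive lit(s) -> Horn
Clause 4: 2 positive lit(s) -> not Horn
Total Horn clauses = 3.

3


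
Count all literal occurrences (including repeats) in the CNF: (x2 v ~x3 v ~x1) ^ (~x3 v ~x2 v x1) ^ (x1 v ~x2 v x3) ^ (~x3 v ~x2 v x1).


Clause lengths: 3, 3, 3, 3.
Sum = 3 + 3 + 3 + 3 = 12.

12


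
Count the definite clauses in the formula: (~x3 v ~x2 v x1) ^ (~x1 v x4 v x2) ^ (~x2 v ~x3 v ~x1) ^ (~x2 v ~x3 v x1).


A definite clause has exactly one positive literal.
Clause 1: 1 positive -> definite
Clause 2: 2 positive -> not definite
Clause 3: 0 positive -> not definite
Clause 4: 1 positive -> definite
Definite clause count = 2.

2


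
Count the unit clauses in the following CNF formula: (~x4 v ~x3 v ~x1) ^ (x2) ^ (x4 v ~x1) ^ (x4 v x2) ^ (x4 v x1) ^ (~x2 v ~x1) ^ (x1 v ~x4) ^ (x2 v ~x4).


A unit clause contains exactly one literal.
Unit clauses found: (x2).
Count = 1.

1


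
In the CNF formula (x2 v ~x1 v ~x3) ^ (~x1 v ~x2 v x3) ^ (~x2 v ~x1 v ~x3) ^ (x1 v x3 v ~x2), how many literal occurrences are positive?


Scan each clause for unnegated literals.
Clause 1: 1 positive; Clause 2: 1 positive; Clause 3: 0 positive; Clause 4: 2 positive.
Total positive literal occurrences = 4.

4


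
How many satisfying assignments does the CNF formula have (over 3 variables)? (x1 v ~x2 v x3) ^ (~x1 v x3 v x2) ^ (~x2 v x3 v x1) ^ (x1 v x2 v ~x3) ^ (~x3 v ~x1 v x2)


Enumerate all 8 truth assignments over 3 variables.
Test each against every clause.
Satisfying assignments found: 4.

4


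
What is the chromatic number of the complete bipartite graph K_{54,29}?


K_{54,29} is bipartite by definition: the two parts are independent sets, with every edge crossing between them.
Color all vertices in one part with color 1 and all vertices in the other part with color 2.
Since the graph has at least one edge, one color does not suffice.
Chromatic number = 2.

2


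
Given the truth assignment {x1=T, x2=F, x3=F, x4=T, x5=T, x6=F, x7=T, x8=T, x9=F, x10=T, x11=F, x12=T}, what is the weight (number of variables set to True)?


The weight is the number of variables assigned True.
True variables: x1, x4, x5, x7, x8, x10, x12.
Weight = 7.

7


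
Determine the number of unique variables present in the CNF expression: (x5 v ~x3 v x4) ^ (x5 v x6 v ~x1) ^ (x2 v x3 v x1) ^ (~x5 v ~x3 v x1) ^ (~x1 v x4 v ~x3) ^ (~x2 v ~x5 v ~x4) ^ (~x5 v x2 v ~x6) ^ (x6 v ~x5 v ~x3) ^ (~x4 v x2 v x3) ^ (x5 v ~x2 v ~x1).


Identify each distinct variable in the formula.
Variables found: x1, x2, x3, x4, x5, x6.
Total distinct variables = 6.

6


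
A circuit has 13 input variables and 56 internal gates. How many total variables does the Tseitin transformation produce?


The Tseitin transformation introduces one auxiliary variable per gate.
Total variables = inputs + gates = 13 + 56 = 69.

69


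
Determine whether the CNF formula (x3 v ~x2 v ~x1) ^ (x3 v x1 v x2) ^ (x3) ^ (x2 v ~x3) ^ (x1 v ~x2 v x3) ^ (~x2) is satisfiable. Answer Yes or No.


Check all 8 possible truth assignments.
Number of satisfying assignments found: 0.
The formula is unsatisfiable.

No


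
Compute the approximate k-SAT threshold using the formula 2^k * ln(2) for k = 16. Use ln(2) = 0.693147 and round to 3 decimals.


Using the asymptotic formula: threshold ~ 2^k * ln(2).
2^16 = 65536.
65536 * 0.693147 = 45426.082.

45426.082


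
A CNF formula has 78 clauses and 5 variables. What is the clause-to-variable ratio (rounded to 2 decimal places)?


Clause-to-variable ratio = clauses / variables.
78 / 5 = 15.6.

15.6


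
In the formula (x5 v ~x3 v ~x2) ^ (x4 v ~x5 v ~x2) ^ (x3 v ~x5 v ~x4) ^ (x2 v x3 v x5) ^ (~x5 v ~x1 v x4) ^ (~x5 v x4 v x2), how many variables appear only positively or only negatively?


A pure literal appears in only one polarity across all clauses.
Pure literals: x1 (negative only).
Count = 1.

1


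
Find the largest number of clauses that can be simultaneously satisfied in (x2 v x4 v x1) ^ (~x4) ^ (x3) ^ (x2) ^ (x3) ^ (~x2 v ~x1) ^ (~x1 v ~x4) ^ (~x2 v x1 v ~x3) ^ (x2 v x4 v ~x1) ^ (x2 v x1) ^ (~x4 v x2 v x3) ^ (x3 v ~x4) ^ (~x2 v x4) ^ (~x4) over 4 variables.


Enumerate all 16 truth assignments.
For each, count how many of the 14 clauses are satisfied.
The formula is not fully satisfiable, so the maximum is below 14.
Maximum simultaneously satisfiable clauses = 12.

12


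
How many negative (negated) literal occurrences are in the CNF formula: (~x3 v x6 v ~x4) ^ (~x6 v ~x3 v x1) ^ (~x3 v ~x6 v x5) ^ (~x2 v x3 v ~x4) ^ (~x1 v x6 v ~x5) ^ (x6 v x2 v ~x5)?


Scan each clause for negated literals.
Clause 1: 2 negative; Clause 2: 2 negative; Clause 3: 2 negative; Clause 4: 2 negative; Clause 5: 2 negative; Clause 6: 1 negative.
Total negative literal occurrences = 11.

11


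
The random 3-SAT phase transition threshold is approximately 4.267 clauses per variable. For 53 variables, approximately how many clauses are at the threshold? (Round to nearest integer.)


The 3-SAT phase transition occurs at approximately 4.267 clauses per variable.
m = 4.267 * 53 = 226.151.
Rounded to nearest integer: 226.

226


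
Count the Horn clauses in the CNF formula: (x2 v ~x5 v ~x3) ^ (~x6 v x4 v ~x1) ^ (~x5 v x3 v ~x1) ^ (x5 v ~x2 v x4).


A Horn clause has at most one positive literal.
Clause 1: 1 positive lit(s) -> Horn
Clause 2: 1 positive lit(s) -> Horn
Clause 3: 1 positive lit(s) -> Horn
Clause 4: 2 positive lit(s) -> not Horn
Total Horn clauses = 3.

3


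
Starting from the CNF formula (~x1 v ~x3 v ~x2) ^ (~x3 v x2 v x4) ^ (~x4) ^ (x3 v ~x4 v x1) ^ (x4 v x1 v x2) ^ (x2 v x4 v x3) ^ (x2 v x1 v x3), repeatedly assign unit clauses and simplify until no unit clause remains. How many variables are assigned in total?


Unit propagation repeatedly assigns the literal in any unit clause, then simplifies.
Assignments in order: x4 = F.
No further unit clauses remain.
Total variables assigned = 1.

1


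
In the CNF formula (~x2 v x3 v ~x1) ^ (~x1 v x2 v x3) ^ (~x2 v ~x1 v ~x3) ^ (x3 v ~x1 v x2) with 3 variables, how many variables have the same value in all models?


Find all satisfying assignments: 5 model(s).
Check which variables have the same value in every model.
No variable is fixed across all models.
Backbone size = 0.

0


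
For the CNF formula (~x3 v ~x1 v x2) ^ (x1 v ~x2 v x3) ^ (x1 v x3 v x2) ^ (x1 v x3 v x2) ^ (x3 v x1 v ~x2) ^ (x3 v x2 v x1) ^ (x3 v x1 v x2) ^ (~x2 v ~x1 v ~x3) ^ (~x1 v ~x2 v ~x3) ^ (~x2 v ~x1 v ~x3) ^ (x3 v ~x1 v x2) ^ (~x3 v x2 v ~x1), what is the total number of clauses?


Each group enclosed in parentheses joined by ^ is one clause.
Counting the conjuncts: 12 clauses.

12


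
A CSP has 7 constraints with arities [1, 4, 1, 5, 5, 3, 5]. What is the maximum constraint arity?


The arities are: 1, 4, 1, 5, 5, 3, 5.
Scan for the maximum value.
Maximum arity = 5.

5


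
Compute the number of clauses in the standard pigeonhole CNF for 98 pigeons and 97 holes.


The PHP encoding has two parts:
1) At-least-one-hole clauses: 98 (one per pigeon, each with 97 literals).
2) At-most-one-pigeon-per-hole clauses: 97 holes * C(98,2) = 97 * 4753 = 461041.
Total clauses = 98 + 461041 = 461139.

461139


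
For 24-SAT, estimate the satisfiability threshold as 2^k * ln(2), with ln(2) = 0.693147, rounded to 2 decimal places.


Using the asymptotic formula: threshold ~ 2^k * ln(2).
2^24 = 16777216.
16777216 * 0.693147 = 11629076.94.

11629076.94


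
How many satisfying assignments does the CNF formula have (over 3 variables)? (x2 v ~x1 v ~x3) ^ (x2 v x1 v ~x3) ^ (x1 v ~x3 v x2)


Enumerate all 8 truth assignments over 3 variables.
Test each against every clause.
Satisfying assignments found: 6.

6


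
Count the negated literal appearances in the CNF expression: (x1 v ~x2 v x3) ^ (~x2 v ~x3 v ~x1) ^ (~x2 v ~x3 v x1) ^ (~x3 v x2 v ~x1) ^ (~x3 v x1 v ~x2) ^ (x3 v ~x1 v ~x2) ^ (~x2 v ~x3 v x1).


Scan each clause for negated literals.
Clause 1: 1 negative; Clause 2: 3 negative; Clause 3: 2 negative; Clause 4: 2 negative; Clause 5: 2 negative; Clause 6: 2 negative; Clause 7: 2 negative.
Total negative literal occurrences = 14.

14


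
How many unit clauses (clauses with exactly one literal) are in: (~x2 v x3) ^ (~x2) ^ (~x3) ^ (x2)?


A unit clause contains exactly one literal.
Unit clauses found: (~x2), (~x3), (x2).
Count = 3.

3


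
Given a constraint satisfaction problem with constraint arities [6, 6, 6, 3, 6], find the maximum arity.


The arities are: 6, 6, 6, 3, 6.
Scan for the maximum value.
Maximum arity = 6.

6


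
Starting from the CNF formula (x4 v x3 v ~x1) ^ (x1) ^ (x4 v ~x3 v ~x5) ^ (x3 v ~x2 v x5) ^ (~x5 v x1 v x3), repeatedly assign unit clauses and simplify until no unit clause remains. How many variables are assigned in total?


Unit propagation repeatedly assigns the literal in any unit clause, then simplifies.
Assignments in order: x1 = T.
No further unit clauses remain.
Total variables assigned = 1.

1


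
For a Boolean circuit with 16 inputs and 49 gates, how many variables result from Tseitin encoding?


The Tseitin transformation introduces one auxiliary variable per gate.
Total variables = inputs + gates = 16 + 49 = 65.

65


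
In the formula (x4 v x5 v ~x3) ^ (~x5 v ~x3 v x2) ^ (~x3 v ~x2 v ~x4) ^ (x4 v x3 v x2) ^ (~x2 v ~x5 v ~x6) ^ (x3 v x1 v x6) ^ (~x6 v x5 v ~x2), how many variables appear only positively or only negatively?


A pure literal appears in only one polarity across all clauses.
Pure literals: x1 (positive only).
Count = 1.

1


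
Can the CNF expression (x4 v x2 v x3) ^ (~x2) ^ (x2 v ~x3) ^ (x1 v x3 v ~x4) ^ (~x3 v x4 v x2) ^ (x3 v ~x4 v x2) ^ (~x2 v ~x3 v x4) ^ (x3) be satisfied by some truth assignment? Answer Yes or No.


Check all 16 possible truth assignments.
Number of satisfying assignments found: 0.
The formula is unsatisfiable.

No


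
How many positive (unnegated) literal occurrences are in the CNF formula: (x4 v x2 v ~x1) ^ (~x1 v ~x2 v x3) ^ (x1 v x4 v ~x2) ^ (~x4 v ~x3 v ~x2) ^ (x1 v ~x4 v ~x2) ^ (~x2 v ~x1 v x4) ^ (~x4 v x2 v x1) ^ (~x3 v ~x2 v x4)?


Scan each clause for unnegated literals.
Clause 1: 2 positive; Clause 2: 1 positive; Clause 3: 2 positive; Clause 4: 0 positive; Clause 5: 1 positive; Clause 6: 1 positive; Clause 7: 2 positive; Clause 8: 1 positive.
Total positive literal occurrences = 10.

10


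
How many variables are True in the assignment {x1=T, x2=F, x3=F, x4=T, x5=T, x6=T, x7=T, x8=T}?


The weight is the number of variables assigned True.
True variables: x1, x4, x5, x6, x7, x8.
Weight = 6.

6


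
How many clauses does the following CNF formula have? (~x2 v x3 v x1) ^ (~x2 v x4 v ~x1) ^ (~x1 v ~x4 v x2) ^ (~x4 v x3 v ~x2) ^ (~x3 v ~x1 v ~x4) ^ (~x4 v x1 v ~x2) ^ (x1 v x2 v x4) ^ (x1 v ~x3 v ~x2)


Each group enclosed in parentheses joined by ^ is one clause.
Counting the conjuncts: 8 clauses.

8


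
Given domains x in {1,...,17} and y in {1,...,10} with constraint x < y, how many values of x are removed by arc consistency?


For the constraint x < y, x needs a supporting value in y's domain.
x can be at most 9 (one less than y's maximum).
Valid x values from domain: 9 out of 17.
Pruned = 17 - 9 = 8.

8


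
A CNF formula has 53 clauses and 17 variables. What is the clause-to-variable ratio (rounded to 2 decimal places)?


Clause-to-variable ratio = clauses / variables.
53 / 17 = 3.12.

3.12


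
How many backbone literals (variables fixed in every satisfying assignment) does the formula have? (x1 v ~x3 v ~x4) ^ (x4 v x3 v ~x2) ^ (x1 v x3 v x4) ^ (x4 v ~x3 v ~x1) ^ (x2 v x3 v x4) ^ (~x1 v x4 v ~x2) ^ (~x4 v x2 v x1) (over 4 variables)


Find all satisfying assignments: 7 model(s).
Check which variables have the same value in every model.
No variable is fixed across all models.
Backbone size = 0.

0


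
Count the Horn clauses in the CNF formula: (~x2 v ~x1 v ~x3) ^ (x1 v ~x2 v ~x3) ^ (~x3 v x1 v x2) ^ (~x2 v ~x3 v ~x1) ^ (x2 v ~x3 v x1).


A Horn clause has at most one positive literal.
Clause 1: 0 positive lit(s) -> Horn
Clause 2: 1 positive lit(s) -> Horn
Clause 3: 2 positive lit(s) -> not Horn
Clause 4: 0 positive lit(s) -> Horn
Clause 5: 2 positive lit(s) -> not Horn
Total Horn clauses = 3.

3


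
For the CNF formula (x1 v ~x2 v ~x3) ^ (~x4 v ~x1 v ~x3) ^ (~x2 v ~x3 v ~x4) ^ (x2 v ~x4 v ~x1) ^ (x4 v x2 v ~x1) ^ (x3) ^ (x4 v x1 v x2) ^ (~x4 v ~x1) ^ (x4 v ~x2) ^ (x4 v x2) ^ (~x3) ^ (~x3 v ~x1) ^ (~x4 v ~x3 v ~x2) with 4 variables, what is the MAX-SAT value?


Enumerate all 16 truth assignments.
For each, count how many of the 13 clauses are satisfied.
The formula is not fully satisfiable, so the maximum is below 13.
Maximum simultaneously satisfiable clauses = 12.

12


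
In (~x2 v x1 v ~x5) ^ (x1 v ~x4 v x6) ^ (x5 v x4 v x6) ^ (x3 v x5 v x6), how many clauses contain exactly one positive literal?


A definite clause has exactly one positive literal.
Clause 1: 1 positive -> definite
Clause 2: 2 positive -> not definite
Clause 3: 3 positive -> not definite
Clause 4: 3 positive -> not definite
Definite clause count = 1.

1


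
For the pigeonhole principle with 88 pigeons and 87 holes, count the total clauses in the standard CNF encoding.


The PHP encoding has two parts:
1) At-least-one-hole clauses: 88 (one per pigeon, each with 87 literals).
2) At-most-one-pigeon-per-hole clauses: 87 holes * C(88,2) = 87 * 3828 = 333036.
Total clauses = 88 + 333036 = 333124.

333124


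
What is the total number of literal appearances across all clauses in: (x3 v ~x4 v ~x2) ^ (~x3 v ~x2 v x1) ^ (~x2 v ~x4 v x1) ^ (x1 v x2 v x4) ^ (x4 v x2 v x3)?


Clause lengths: 3, 3, 3, 3, 3.
Sum = 3 + 3 + 3 + 3 + 3 = 15.

15


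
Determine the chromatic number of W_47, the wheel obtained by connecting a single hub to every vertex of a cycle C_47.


W_47 consists of the cycle C_47 together with a hub vertex adjacent to every cycle vertex.
The cycle C_47 needs 3 colors (odd cycle -> 3).
The hub is adjacent to every cycle vertex, so it must receive a new color distinct from all of them.
Chromatic number = 3 + 1 = 4.

4


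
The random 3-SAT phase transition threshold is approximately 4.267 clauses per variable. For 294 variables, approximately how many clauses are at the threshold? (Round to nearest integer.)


The 3-SAT phase transition occurs at approximately 4.267 clauses per variable.
m = 4.267 * 294 = 1254.498.
Rounded to nearest integer: 1254.

1254


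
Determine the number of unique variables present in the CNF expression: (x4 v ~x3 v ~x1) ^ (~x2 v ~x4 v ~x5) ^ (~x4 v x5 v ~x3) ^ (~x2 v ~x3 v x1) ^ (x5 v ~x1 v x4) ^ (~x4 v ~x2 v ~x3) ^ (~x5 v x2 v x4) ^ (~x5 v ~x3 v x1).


Identify each distinct variable in the formula.
Variables found: x1, x2, x3, x4, x5.
Total distinct variables = 5.

5


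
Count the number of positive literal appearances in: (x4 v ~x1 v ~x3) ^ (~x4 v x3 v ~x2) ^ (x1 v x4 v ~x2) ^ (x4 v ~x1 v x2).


Scan each clause for unnegated literals.
Clause 1: 1 positive; Clause 2: 1 positive; Clause 3: 2 positive; Clause 4: 2 positive.
Total positive literal occurrences = 6.

6


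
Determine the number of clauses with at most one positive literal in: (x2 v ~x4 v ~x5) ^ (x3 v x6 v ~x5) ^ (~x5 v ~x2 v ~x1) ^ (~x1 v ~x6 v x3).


A Horn clause has at most one positive literal.
Clause 1: 1 positive lit(s) -> Horn
Clause 2: 2 positive lit(s) -> not Horn
Clause 3: 0 positive lit(s) -> Horn
Clause 4: 1 positive lit(s) -> Horn
Total Horn clauses = 3.

3


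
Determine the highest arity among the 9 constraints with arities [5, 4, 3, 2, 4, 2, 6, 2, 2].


The arities are: 5, 4, 3, 2, 4, 2, 6, 2, 2.
Scan for the maximum value.
Maximum arity = 6.

6


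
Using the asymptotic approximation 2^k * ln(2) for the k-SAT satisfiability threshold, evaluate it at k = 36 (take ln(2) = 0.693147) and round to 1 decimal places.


Using the asymptotic formula: threshold ~ 2^k * ln(2).
2^36 = 68719476736.
68719476736 * 0.693147 = 47632699141.1.

47632699141.1


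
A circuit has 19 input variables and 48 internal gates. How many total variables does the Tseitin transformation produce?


The Tseitin transformation introduces one auxiliary variable per gate.
Total variables = inputs + gates = 19 + 48 = 67.

67


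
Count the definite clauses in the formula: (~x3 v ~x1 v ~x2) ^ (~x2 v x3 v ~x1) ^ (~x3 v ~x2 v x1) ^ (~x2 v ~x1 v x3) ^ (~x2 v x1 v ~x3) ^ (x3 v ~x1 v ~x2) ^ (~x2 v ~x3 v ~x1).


A definite clause has exactly one positive literal.
Clause 1: 0 positive -> not definite
Clause 2: 1 positive -> definite
Clause 3: 1 positive -> definite
Clause 4: 1 positive -> definite
Clause 5: 1 positive -> definite
Clause 6: 1 positive -> definite
Clause 7: 0 positive -> not definite
Definite clause count = 5.

5


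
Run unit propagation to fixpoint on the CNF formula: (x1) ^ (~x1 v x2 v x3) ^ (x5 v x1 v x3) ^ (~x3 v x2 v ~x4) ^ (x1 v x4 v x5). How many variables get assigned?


Unit propagation repeatedly assigns the literal in any unit clause, then simplifies.
Assignments in order: x1 = T.
No further unit clauses remain.
Total variables assigned = 1.

1


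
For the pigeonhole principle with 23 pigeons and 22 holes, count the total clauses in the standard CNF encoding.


The PHP encoding has two parts:
1) At-least-one-hole clauses: 23 (one per pigeon, each with 22 literals).
2) At-most-one-pigeon-per-hole clauses: 22 holes * C(23,2) = 22 * 253 = 5566.
Total clauses = 23 + 5566 = 5589.

5589


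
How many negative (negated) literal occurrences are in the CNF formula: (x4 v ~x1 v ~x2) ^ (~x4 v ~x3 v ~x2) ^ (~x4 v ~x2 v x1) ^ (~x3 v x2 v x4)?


Scan each clause for negated literals.
Clause 1: 2 negative; Clause 2: 3 negative; Clause 3: 2 negative; Clause 4: 1 negative.
Total negative literal occurrences = 8.

8


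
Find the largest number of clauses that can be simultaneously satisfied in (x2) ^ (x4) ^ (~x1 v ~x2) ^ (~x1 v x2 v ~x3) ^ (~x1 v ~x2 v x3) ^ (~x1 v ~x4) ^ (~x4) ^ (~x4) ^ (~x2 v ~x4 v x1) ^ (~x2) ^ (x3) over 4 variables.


Enumerate all 16 truth assignments.
For each, count how many of the 11 clauses are satisfied.
The formula is not fully satisfiable, so the maximum is below 11.
Maximum simultaneously satisfiable clauses = 9.

9


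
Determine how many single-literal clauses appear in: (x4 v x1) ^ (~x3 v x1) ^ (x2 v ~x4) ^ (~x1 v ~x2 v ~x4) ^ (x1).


A unit clause contains exactly one literal.
Unit clauses found: (x1).
Count = 1.

1


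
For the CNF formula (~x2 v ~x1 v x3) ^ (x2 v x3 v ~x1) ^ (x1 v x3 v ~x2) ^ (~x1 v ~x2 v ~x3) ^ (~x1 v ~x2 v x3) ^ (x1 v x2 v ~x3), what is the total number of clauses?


Each group enclosed in parentheses joined by ^ is one clause.
Counting the conjuncts: 6 clauses.

6


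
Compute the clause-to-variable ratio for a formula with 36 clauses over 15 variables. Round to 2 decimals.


Clause-to-variable ratio = clauses / variables.
36 / 15 = 2.4.

2.4


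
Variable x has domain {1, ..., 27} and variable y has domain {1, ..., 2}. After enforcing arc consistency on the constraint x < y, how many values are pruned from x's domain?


For the constraint x < y, x needs a supporting value in y's domain.
x can be at most 1 (one less than y's maximum).
Valid x values from domain: 1 out of 27.
Pruned = 27 - 1 = 26.

26


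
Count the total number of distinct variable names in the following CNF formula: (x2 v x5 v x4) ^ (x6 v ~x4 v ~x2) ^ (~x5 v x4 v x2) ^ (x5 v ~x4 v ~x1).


Identify each distinct variable in the formula.
Variables found: x1, x2, x4, x5, x6.
Total distinct variables = 5.

5


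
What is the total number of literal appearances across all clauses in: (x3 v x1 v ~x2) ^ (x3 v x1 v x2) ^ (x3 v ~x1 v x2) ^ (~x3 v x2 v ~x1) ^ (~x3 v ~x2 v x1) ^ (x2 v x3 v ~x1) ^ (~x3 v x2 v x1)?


Clause lengths: 3, 3, 3, 3, 3, 3, 3.
Sum = 3 + 3 + 3 + 3 + 3 + 3 + 3 = 21.

21


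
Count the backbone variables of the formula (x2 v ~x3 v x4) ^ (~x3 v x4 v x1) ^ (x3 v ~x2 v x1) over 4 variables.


Find all satisfying assignments: 11 model(s).
Check which variables have the same value in every model.
No variable is fixed across all models.
Backbone size = 0.

0


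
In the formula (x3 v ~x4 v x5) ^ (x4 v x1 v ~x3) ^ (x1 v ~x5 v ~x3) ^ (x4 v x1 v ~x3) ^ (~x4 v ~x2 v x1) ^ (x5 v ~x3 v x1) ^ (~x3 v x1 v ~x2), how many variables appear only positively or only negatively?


A pure literal appears in only one polarity across all clauses.
Pure literals: x1 (positive only), x2 (negative only).
Count = 2.

2


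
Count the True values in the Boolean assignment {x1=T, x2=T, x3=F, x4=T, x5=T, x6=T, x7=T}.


The weight is the number of variables assigned True.
True variables: x1, x2, x4, x5, x6, x7.
Weight = 6.

6


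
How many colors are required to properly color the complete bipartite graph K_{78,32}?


K_{78,32} is bipartite by definition: the two parts are independent sets, with every edge crossing between them.
Color all vertices in one part with color 1 and all vertices in the other part with color 2.
Since the graph has at least one edge, one color does not suffice.
Chromatic number = 2.

2


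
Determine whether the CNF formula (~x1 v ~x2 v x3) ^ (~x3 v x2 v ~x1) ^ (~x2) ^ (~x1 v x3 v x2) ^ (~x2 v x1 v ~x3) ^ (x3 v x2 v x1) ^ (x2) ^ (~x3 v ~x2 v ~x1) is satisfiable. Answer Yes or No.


Check all 8 possible truth assignments.
Number of satisfying assignments found: 0.
The formula is unsatisfiable.

No


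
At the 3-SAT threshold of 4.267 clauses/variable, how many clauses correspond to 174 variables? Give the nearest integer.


The 3-SAT phase transition occurs at approximately 4.267 clauses per variable.
m = 4.267 * 174 = 742.458.
Rounded to nearest integer: 742.

742


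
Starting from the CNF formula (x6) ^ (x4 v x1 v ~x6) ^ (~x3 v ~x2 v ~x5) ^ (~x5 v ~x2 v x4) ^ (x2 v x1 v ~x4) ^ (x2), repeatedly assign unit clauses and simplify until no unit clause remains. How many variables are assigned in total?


Unit propagation repeatedly assigns the literal in any unit clause, then simplifies.
Assignments in order: x6 = T, x2 = T.
No further unit clauses remain.
Total variables assigned = 2.

2
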